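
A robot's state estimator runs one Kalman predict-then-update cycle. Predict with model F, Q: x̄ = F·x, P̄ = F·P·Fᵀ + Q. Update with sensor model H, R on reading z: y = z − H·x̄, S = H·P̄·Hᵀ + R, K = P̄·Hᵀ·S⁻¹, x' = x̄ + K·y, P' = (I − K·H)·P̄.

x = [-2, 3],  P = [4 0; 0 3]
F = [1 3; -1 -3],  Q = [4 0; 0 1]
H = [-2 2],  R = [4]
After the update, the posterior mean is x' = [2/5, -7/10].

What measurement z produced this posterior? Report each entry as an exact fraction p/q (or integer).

x̄ = F·x = [7, -7]
P̄ = F·P·Fᵀ + Q = [35 -31; -31 32]
S = H·P̄·Hᵀ + R = [520]
K = P̄·Hᵀ·S⁻¹ = [-33/130; 63/260]
x' − x̄ = [-33/5, 63/10] = K·y
y = (KᵀK)⁻¹·Kᵀ·(x' − x̄) = [26]
z = y + H·x̄ = [26] + [-28] = [-2]

z = [-2]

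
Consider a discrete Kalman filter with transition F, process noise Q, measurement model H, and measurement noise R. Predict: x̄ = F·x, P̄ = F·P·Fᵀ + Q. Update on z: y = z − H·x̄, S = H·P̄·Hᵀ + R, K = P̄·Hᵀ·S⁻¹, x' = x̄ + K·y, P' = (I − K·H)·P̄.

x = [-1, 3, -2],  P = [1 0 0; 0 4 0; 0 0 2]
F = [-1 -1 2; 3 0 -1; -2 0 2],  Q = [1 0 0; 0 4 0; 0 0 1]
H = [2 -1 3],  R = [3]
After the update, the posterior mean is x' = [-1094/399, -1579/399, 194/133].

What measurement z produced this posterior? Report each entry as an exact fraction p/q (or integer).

x̄ = F·x = [-6, -1, -2]
P̄ = F·P·Fᵀ + Q = [14 -7 10; -7 15 -10; 10 -10 13]
S = H·P̄·Hᵀ + R = [399]
K = P̄·Hᵀ·S⁻¹ = [65/399; -59/399; 23/133]
x' − x̄ = [1300/399, -1180/399, 460/133] = K·y
y = (KᵀK)⁻¹·Kᵀ·(x' − x̄) = [20]
z = y + H·x̄ = [20] + [-17] = [3]

z = [3]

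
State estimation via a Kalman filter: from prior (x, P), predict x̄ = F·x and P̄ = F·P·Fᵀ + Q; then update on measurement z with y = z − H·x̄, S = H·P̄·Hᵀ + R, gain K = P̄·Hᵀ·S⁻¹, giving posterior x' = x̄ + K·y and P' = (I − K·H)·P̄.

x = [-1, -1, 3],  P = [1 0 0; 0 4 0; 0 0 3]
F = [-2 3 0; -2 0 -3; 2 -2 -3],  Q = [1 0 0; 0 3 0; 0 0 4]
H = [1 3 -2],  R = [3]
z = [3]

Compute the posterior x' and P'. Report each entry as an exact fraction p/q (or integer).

x' = [349/414, -413/69, -4153/414]
P' = [5093/414 -814/69 -4943/414; -814/69 582/23 2197/69; -4943/414 2197/69 17393/414]

x̄ = F·x = [-1, -7, -9]
P̄ = F·P·Fᵀ + Q = [41 4 -28; 4 34 23; -28 23 51]
y = z − H·x̄ = [7]
S = H·P̄·Hᵀ + R = [414]
K = P̄·Hᵀ·S⁻¹ = [109/414; 10/69; -61/414]
x' = x̄ + K·y = [349/414, -413/69, -4153/414]
P' = (I − K·H)·P̄ = [5093/414 -814/69 -4943/414; -814/69 582/23 2197/69; -4943/414 2197/69 17393/414]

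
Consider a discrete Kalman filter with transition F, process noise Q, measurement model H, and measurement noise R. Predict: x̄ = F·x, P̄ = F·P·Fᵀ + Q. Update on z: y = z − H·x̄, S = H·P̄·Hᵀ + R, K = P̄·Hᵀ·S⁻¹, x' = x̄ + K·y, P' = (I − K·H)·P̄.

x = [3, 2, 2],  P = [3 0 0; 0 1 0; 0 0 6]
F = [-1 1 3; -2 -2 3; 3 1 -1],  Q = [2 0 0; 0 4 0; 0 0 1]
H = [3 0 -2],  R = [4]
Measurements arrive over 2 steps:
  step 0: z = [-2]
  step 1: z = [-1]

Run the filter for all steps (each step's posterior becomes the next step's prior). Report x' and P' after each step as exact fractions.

step 0: x' = [1303/249, -1867/498, 2204/249], P' = [1484/249 -58/249 2110/249; -58/249 2801/249 -212/249; 2110/249 -212/249 3239/249]
step 1: x' = [-118612/49999, 2083897/199996, -164751/49999], P' = [502568/49999 -695942/49999 711882/49999; -695942/49999 6574193/99998 -1071620/49999; 711882/49999 -1071620/49999 1054369/49999]

step 0: x̄ = F·x = [5, -4, 9]
step 0: P̄ = F·P·Fᵀ + Q = [60 58 -26; 58 74 -38; -26 -38 35]
step 0: y = z − H·x̄ = [1]
step 0: S = H·P̄·Hᵀ + R = [996]
step 0: K = P̄·Hᵀ·S⁻¹ = [58/249; 125/498; -37/249]
step 0: x' = x̄ + K·y = [1303/249, -1867/498, 2204/249]
step 0: P' = (I − K·H)·P̄ = [1484/249 -58/249 2110/249; -58/249 2801/249 -212/249; 2110/249 -212/249 3239/249]
step 1: x̄ = F·x = [2917/166, 5873/249, 1543/498]
step 1: P̄ = F·P·Fᵀ + Q = [6706/83 2721/83 3064/83; 2721/83 24047/249 -1609/249; 3064/83 -1609/249 7061/249]
step 1: y = z − H·x̄ = [-23665/498]
step 1: S = H·P̄·Hᵀ + R = [99998/249]
step 1: K = P̄·Hᵀ·S⁻¹ = [20985/49999; 27707/99998; 6727/49999]
step 1: x' = x̄ + K·y = [-118612/49999, 2083897/199996, -164751/49999]
step 1: P' = (I − K·H)·P̄ = [502568/49999 -695942/49999 711882/49999; -695942/49999 6574193/99998 -1071620/49999; 711882/49999 -1071620/49999 1054369/49999]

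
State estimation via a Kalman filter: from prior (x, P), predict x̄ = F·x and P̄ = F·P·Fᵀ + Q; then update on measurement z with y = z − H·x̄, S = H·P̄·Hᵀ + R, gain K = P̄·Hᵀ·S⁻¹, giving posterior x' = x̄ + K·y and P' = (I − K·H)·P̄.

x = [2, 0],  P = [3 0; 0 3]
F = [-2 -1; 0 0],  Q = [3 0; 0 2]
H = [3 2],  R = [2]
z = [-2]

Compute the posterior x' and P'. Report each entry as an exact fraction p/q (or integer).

x' = [-37/43, 10/43]
P' = [45/43 -54/43; -54/43 82/43]

x̄ = F·x = [-4, 0]
P̄ = F·P·Fᵀ + Q = [18 0; 0 2]
y = z − H·x̄ = [10]
S = H·P̄·Hᵀ + R = [172]
K = P̄·Hᵀ·S⁻¹ = [27/86; 1/43]
x' = x̄ + K·y = [-37/43, 10/43]
P' = (I − K·H)·P̄ = [45/43 -54/43; -54/43 82/43]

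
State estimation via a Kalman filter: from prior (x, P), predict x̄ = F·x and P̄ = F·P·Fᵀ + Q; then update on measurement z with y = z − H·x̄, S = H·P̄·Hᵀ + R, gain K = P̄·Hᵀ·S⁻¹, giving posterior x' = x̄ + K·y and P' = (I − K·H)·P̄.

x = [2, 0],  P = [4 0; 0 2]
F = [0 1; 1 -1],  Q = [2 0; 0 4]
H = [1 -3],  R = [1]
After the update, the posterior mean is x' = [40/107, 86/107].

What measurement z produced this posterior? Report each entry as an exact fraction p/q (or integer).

x̄ = F·x = [0, 2]
P̄ = F·P·Fᵀ + Q = [4 -2; -2 10]
S = H·P̄·Hᵀ + R = [107]
K = P̄·Hᵀ·S⁻¹ = [10/107; -32/107]
x' − x̄ = [40/107, -128/107] = K·y
y = (KᵀK)⁻¹·Kᵀ·(x' − x̄) = [4]
z = y + H·x̄ = [4] + [-6] = [-2]

z = [-2]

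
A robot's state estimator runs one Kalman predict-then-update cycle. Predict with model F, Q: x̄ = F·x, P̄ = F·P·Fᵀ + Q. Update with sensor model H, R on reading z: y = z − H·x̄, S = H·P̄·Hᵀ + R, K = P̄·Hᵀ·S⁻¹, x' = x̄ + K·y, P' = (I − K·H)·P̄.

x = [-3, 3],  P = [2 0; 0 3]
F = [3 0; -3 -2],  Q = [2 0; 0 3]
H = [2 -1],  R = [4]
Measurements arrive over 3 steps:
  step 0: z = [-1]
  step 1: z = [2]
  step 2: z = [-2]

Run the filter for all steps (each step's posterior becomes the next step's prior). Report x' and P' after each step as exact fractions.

step 0: x̄ = F·x = [-9, 3]
step 0: P̄ = F·P·Fᵀ + Q = [20 -18; -18 33]
step 0: y = z − H·x̄ = [20]
step 0: S = H·P̄·Hᵀ + R = [189]
step 0: K = P̄·Hᵀ·S⁻¹ = [58/189; -23/63]
step 0: x' = x̄ + K·y = [-541/189, -271/63]
step 0: P' = (I − K·H)·P̄ = [416/189 200/63; 200/63 164/21]
step 1: x̄ = F·x = [-541/63, 361/21]
step 1: P̄ = F·P·Fᵀ + Q = [458/21 -272/7; -272/7 645/7]
step 1: y = z − H·x̄ = [2291/63]
step 1: S = H·P̄·Hᵀ + R = [7115/21]
step 1: K = P̄·Hᵀ·S⁻¹ = [1732/7115; -3567/7115]
step 1: x' = x̄ + K·y = [5657/21345, -7404/7115]
step 1: P' = (I − K·H)·P̄ = [12326/7115 17724/7115; 17724/7115 49716/7115]
step 2: x̄ = F·x = [5657/7115, 9151/7115]
step 2: P̄ = F·P·Fᵀ + Q = [125164/7115 -217278/7115; -217278/7115 543831/7115]
step 2: y = z − H·x̄ = [-16393/7115]
step 2: S = H·P̄·Hᵀ + R = [1942059/7115]
step 2: K = P̄·Hᵀ·S⁻¹ = [467606/1942059; -326129/647353]
step 2: x' = x̄ + K·y = [466727/1942059, 1584000/647353]
step 2: P' = (I − K·H)·P̄ = [3432256/1942059 1664696/647353; 1664696/647353 4633908/647353]

step 0: x' = [-541/189, -271/63], P' = [416/189 200/63; 200/63 164/21]
step 1: x' = [5657/21345, -7404/7115], P' = [12326/7115 17724/7115; 17724/7115 49716/7115]
step 2: x' = [466727/1942059, 1584000/647353], P' = [3432256/1942059 1664696/647353; 1664696/647353 4633908/647353]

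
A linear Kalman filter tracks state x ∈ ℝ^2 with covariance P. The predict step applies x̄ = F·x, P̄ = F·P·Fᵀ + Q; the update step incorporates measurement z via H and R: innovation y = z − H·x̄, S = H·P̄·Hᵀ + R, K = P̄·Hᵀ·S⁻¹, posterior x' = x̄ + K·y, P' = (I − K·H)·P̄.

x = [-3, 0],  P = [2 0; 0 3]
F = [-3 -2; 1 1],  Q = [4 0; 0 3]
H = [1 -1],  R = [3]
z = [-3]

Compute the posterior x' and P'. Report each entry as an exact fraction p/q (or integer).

x' = [-1, 31/23]
P' = [10/3 4/3; 4/3 152/69]

x̄ = F·x = [9, -3]
P̄ = F·P·Fᵀ + Q = [34 -12; -12 8]
y = z − H·x̄ = [-15]
S = H·P̄·Hᵀ + R = [69]
K = P̄·Hᵀ·S⁻¹ = [2/3; -20/69]
x' = x̄ + K·y = [-1, 31/23]
P' = (I − K·H)·P̄ = [10/3 4/3; 4/3 152/69]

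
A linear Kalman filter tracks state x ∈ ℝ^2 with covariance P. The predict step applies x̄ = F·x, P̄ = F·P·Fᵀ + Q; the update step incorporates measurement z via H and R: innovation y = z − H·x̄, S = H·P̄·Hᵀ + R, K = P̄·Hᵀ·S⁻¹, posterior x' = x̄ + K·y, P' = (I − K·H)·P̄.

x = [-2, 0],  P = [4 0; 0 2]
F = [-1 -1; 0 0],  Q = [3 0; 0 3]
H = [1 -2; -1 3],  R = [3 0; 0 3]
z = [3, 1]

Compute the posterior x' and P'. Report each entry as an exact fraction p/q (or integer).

x̄ = F·x = [2, 0]
P̄ = F·P·Fᵀ + Q = [9 0; 0 3]
y = z − H·x̄ = [1, 3]
S = H·P̄·Hᵀ + R = [24 -27; -27 39]
K = P̄·Hᵀ·S⁻¹ = [12/23 3/23; 1/23 6/23]
x' = x̄ + K·y = [67/23, 19/23]
P' = (I − K·H)·P̄ = [126/23 45/23; 45/23 21/23]

x' = [67/23, 19/23]
P' = [126/23 45/23; 45/23 21/23]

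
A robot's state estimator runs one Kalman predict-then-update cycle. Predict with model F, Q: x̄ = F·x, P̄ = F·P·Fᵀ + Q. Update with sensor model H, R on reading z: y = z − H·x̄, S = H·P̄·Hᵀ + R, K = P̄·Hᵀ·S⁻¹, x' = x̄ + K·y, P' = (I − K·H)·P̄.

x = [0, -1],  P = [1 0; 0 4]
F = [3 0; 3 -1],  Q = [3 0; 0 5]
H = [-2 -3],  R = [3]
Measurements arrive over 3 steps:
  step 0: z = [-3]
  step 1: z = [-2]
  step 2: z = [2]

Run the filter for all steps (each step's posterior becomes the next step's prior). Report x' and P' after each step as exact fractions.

step 0: x̄ = F·x = [0, 1]
step 0: P̄ = F·P·Fᵀ + Q = [12 9; 9 18]
step 0: y = z − H·x̄ = [0]
step 0: S = H·P̄·Hᵀ + R = [321]
step 0: K = P̄·Hᵀ·S⁻¹ = [-17/107; -24/107]
step 0: x' = x̄ + K·y = [0, 1]
step 0: P' = (I − K·H)·P̄ = [417/107 -261/107; -261/107 198/107]
step 1: x̄ = F·x = [0, -1]
step 1: P̄ = F·P·Fᵀ + Q = [4074/107 4536/107; 4536/107 6052/107]
step 1: y = z − H·x̄ = [-5]
step 1: S = H·P̄·Hᵀ + R = [125517/107]
step 1: K = P̄·Hᵀ·S⁻¹ = [-1036/5977; -9076/41839]
step 1: x' = x̄ + K·y = [5180/5977, 3541/41839]
step 1: P' = (I − K·H)·P̄ = [16926/5977 -10248/5977; -10248/5977 56900/41839]
step 2: x̄ = F·x = [15540/5977, 105239/41839]
step 2: P̄ = F·P·Fᵀ + Q = [170265/5977 183078/5977; 183078/5977 1762849/41839]
step 2: y = z − H·x̄ = [616955/41839]
step 2: S = H·P̄·Hᵀ + R = [36137130/41839]
step 2: K = P̄·Hᵀ·S⁻¹ = [-1038058/6022855; -2617213/12045710]
step 2: x' = x̄ + K·y = [70418/1204571, -1658855/2409142]
step 2: P' = (I − K·H)·P̄ = [17041119/6022855 -10322688/6022855; -10322688/6022855 16380797/12045710]

step 0: x' = [0, 1], P' = [417/107 -261/107; -261/107 198/107]
step 1: x' = [5180/5977, 3541/41839], P' = [16926/5977 -10248/5977; -10248/5977 56900/41839]
step 2: x' = [70418/1204571, -1658855/2409142], P' = [17041119/6022855 -10322688/6022855; -10322688/6022855 16380797/12045710]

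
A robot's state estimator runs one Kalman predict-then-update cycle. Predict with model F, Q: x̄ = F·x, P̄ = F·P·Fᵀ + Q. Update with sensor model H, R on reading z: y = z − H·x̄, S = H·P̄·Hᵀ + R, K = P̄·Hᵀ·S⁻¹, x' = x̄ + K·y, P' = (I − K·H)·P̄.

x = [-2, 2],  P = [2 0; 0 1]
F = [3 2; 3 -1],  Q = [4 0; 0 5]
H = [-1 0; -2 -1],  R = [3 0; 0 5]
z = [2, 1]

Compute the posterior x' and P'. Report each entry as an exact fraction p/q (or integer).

x̄ = F·x = [-2, -8]
P̄ = F·P·Fᵀ + Q = [26 16; 16 24]
y = z − H·x̄ = [0, -11]
S = H·P̄·Hᵀ + R = [29 68; 68 197]
K = P̄·Hᵀ·S⁻¹ = [-166/363 -68/363; 656/1089 -536/1089]
x' = x̄ + K·y = [2/33, -256/99]
P' = (I − K·H)·P̄ = [166/121 -656/363; -656/363 6616/1089]

x' = [2/33, -256/99]
P' = [166/121 -656/363; -656/363 6616/1089]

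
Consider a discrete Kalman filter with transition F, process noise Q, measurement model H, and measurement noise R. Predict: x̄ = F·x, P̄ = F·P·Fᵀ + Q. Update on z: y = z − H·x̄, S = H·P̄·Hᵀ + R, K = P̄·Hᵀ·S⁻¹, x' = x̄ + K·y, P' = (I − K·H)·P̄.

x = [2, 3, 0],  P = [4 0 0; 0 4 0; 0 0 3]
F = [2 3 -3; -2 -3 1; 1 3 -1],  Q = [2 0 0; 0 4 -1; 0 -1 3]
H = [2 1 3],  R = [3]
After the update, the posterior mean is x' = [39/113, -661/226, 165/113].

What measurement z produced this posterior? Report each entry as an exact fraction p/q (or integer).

z = [2]

x̄ = F·x = [13, -13, 11]
P̄ = F·P·Fᵀ + Q = [81 -61 53; -61 59 -48; 53 -48 46]
S = H·P̄·Hᵀ + R = [904]
K = P̄·Hᵀ·S⁻¹ = [65/226; -207/904; 49/226]
x' − x̄ = [-1430/113, 2277/226, -1078/113] = K·y
y = (KᵀK)⁻¹·Kᵀ·(x' − x̄) = [-44]
z = y + H·x̄ = [-44] + [46] = [2]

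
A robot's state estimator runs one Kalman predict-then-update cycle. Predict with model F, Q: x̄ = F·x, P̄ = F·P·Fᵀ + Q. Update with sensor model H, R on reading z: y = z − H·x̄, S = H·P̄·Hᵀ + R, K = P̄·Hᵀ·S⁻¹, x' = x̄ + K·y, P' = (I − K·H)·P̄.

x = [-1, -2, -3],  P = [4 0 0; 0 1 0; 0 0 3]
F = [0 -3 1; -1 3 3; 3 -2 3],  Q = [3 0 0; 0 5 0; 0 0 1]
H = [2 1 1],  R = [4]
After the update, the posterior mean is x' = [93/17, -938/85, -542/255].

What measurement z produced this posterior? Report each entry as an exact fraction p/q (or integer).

x̄ = F·x = [3, -14, -8]
P̄ = F·P·Fᵀ + Q = [15 0 15; 0 45 9; 15 9 68]
S = H·P̄·Hᵀ + R = [255]
K = P̄·Hᵀ·S⁻¹ = [3/17; 18/85; 107/255]
x' − x̄ = [42/17, 252/85, 1498/255] = K·y
y = (KᵀK)⁻¹·Kᵀ·(x' − x̄) = [14]
z = y + H·x̄ = [14] + [-16] = [-2]

z = [-2]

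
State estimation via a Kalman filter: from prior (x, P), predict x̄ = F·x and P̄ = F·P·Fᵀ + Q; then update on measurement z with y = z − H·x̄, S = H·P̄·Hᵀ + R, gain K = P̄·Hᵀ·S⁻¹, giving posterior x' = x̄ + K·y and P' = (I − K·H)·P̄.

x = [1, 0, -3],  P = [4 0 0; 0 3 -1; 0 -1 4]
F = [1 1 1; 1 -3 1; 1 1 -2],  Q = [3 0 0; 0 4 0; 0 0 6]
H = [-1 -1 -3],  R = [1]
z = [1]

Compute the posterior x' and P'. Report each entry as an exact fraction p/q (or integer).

x̄ = F·x = [-2, -2, 7]
P̄ = F·P·Fᵀ + Q = [12 1 0; 1 45 -20; 0 -20 33]
y = z − H·x̄ = [18]
S = H·P̄·Hᵀ + R = [237]
K = P̄·Hᵀ·S⁻¹ = [-13/237; 14/237; -1/3]
x' = x̄ + K·y = [-236/79, -74/79, 1]
P' = (I − K·H)·P̄ = [2675/237 419/237 -13/3; 419/237 10469/237 -46/3; -13/3 -46/3 20/3]

x' = [-236/79, -74/79, 1]
P' = [2675/237 419/237 -13/3; 419/237 10469/237 -46/3; -13/3 -46/3 20/3]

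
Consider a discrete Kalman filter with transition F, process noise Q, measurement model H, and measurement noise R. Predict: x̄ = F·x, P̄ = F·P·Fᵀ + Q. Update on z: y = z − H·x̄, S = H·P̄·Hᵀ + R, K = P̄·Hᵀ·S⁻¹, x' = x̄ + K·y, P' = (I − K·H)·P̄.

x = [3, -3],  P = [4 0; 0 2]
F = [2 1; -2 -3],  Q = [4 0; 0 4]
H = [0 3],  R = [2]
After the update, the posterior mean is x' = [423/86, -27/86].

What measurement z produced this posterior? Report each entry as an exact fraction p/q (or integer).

z = [-1]

x̄ = F·x = [3, 3]
P̄ = F·P·Fᵀ + Q = [22 -22; -22 38]
S = H·P̄·Hᵀ + R = [344]
K = P̄·Hᵀ·S⁻¹ = [-33/172; 57/172]
x' − x̄ = [165/86, -285/86] = K·y
y = (KᵀK)⁻¹·Kᵀ·(x' − x̄) = [-10]
z = y + H·x̄ = [-10] + [9] = [-1]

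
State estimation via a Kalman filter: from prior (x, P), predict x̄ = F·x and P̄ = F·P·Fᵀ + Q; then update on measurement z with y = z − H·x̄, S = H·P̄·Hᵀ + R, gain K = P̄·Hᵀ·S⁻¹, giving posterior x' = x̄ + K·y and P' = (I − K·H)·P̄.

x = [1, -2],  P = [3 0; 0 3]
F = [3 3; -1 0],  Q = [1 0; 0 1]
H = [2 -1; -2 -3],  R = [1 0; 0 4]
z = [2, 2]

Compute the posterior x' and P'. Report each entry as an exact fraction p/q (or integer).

x̄ = F·x = [-3, -1]
P̄ = F·P·Fᵀ + Q = [55 -9; -9 4]
y = z − H·x̄ = [7, -7]
S = H·P̄·Hᵀ + R = [261 -172; -172 152]
K = P̄·Hᵀ·S⁻¹ = [953/2522 -1195/10088; -289/1261 -1109/5044]
x' = x̄ + K·y = [4785/10088, -5373/5044]
P' = (I − K·H)·P̄ = [2027/10088 121/5044; 121/5044 699/2522]

x' = [4785/10088, -5373/5044]
P' = [2027/10088 121/5044; 121/5044 699/2522]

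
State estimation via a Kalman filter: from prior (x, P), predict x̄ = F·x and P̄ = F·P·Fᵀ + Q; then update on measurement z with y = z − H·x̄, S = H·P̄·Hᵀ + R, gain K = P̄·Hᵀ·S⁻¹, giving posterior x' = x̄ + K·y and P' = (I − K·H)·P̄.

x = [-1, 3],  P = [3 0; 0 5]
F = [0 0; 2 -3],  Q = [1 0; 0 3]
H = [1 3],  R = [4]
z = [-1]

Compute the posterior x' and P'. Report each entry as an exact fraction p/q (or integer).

x' = [32/545, -47/109]
P' = [544/545 -36/109; -36/109 60/109]

x̄ = F·x = [0, -11]
P̄ = F·P·Fᵀ + Q = [1 0; 0 60]
y = z − H·x̄ = [32]
S = H·P̄·Hᵀ + R = [545]
K = P̄·Hᵀ·S⁻¹ = [1/545; 36/109]
x' = x̄ + K·y = [32/545, -47/109]
P' = (I − K·H)·P̄ = [544/545 -36/109; -36/109 60/109]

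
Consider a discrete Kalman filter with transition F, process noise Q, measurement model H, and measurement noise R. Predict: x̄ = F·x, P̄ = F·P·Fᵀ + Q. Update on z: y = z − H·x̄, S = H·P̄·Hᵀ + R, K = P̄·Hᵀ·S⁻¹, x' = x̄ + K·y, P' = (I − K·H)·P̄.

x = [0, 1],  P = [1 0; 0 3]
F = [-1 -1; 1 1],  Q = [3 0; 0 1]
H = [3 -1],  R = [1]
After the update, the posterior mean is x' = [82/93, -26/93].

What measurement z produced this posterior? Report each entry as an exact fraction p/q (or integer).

z = [3]

x̄ = F·x = [-1, 1]
P̄ = F·P·Fᵀ + Q = [7 -4; -4 5]
S = H·P̄·Hᵀ + R = [93]
K = P̄·Hᵀ·S⁻¹ = [25/93; -17/93]
x' − x̄ = [175/93, -119/93] = K·y
y = (KᵀK)⁻¹·Kᵀ·(x' − x̄) = [7]
z = y + H·x̄ = [7] + [-4] = [3]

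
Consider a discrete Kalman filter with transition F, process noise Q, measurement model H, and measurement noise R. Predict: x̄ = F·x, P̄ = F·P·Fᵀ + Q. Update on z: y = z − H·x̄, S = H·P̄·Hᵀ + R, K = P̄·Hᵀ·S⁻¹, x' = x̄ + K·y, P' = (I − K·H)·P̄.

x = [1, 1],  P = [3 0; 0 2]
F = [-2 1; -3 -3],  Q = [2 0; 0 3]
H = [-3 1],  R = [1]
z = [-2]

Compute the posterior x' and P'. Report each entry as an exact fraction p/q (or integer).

x̄ = F·x = [-1, -6]
P̄ = F·P·Fᵀ + Q = [16 12; 12 48]
y = z − H·x̄ = [1]
S = H·P̄·Hᵀ + R = [121]
K = P̄·Hᵀ·S⁻¹ = [-36/121; 12/121]
x' = x̄ + K·y = [-157/121, -714/121]
P' = (I − K·H)·P̄ = [640/121 1884/121; 1884/121 5664/121]

x' = [-157/121, -714/121]
P' = [640/121 1884/121; 1884/121 5664/121]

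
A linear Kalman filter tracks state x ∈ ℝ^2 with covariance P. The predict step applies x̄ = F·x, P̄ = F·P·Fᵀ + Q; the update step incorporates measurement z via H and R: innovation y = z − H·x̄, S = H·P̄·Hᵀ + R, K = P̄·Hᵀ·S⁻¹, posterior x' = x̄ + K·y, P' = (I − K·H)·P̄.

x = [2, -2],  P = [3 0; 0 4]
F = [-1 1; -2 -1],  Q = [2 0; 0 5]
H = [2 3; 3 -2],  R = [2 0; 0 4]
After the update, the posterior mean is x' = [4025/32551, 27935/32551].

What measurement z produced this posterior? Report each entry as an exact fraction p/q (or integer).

x̄ = F·x = [-4, -2]
P̄ = F·P·Fᵀ + Q = [9 2; 2 21]
S = H·P̄·Hᵀ + R = [251 -62; -62 145]
K = P̄·Hᵀ·S⁻¹ = [4906/32551 7261/32551; 7483/32551 -4882/32551]
x' − x̄ = [134229/32551, 93037/32551] = K·y
y = (KᵀK)⁻¹·Kᵀ·(x' − x̄) = [17, 7]
z = y + H·x̄ = [17, 7] + [-14, -8] = [3, -1]

z = [3, -1]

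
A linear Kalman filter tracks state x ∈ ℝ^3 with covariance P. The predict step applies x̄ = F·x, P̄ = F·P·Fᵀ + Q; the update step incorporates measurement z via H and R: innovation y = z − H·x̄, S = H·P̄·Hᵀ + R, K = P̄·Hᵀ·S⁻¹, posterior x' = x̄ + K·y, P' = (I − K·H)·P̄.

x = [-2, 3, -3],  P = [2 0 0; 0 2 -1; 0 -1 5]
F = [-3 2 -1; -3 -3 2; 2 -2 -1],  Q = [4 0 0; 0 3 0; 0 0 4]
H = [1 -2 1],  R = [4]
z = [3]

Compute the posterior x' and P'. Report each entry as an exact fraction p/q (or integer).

x̄ = F·x = [15, -9, -7]
P̄ = F·P·Fᵀ + Q = [39 -11 -15; -11 71 -9; -15 -9 21]
y = z − H·x̄ = [-23]
S = H·P̄·Hᵀ + R = [398]
K = P̄·Hᵀ·S⁻¹ = [23/199; -81/199; 12/199]
x' = x̄ + K·y = [2456/199, 72/199, -1669/199]
P' = (I − K·H)·P̄ = [6703/199 1537/199 -3537/199; 1537/199 1007/199 153/199; -3537/199 153/199 3891/199]

x' = [2456/199, 72/199, -1669/199]
P' = [6703/199 1537/199 -3537/199; 1537/199 1007/199 153/199; -3537/199 153/199 3891/199]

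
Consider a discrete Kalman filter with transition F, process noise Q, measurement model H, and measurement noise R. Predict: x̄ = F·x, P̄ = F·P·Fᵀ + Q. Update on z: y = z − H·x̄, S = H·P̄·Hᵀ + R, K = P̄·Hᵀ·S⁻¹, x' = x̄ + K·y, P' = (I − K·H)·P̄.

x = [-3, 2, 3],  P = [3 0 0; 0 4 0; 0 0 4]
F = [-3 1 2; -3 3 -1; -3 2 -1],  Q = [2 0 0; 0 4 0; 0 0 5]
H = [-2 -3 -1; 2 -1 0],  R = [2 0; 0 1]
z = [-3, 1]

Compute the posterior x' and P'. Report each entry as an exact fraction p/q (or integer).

x' = [38517/46684, 124233/233420, -7977/46684]
P' = [12757/46684 7369/46684 -37905/46684; 7369/46684 123961/233420 -69725/46684; -37905/46684 -69725/46684 300637/46684]

x̄ = F·x = [17, 12, 10]
P̄ = F·P·Fᵀ + Q = [49 31 27; 31 71 55; 27 55 52]
y = z − H·x̄ = [77, -21]
S = H·P̄·Hᵀ + R = [1699 -106; -106 144]
K = P̄·Hᵀ·S⁻¹ = [-2429/23342 18145/46684; -24237/116710 -50271/233420; -3913/23342 -6085/46684]
x' = x̄ + K·y = [38517/46684, 124233/233420, -7977/46684]
P' = (I − K·H)·P̄ = [12757/46684 7369/46684 -37905/46684; 7369/46684 123961/233420 -69725/46684; -37905/46684 -69725/46684 300637/46684]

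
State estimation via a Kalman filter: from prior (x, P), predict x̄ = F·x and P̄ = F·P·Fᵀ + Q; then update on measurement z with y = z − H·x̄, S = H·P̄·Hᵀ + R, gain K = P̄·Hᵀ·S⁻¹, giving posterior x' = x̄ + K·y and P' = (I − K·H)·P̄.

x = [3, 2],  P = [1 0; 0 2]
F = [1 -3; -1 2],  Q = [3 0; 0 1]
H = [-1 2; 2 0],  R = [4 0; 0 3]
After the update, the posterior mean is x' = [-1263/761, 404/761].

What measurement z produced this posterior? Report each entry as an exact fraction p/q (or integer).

x̄ = F·x = [-3, 1]
P̄ = F·P·Fᵀ + Q = [22 -13; -13 10]
S = H·P̄·Hᵀ + R = [118 -96; -96 91]
K = P̄·Hᵀ·S⁻¹ = [-72/761 292/761; 507/1522 50/761]
x' − x̄ = [1020/761, -357/761] = K·y
y = (KᵀK)⁻¹·Kᵀ·(x' − x̄) = [-2, 3]
z = y + H·x̄ = [-2, 3] + [5, -6] = [3, -3]

z = [3, -3]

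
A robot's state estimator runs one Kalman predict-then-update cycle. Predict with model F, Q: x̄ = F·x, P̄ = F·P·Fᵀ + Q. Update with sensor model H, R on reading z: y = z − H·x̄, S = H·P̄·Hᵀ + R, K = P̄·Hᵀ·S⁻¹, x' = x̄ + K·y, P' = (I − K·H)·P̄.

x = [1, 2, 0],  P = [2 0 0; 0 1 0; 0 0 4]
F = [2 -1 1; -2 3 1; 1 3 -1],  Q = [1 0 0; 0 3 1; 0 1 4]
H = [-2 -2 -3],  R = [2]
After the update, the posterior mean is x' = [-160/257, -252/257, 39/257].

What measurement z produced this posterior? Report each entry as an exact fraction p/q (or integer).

x̄ = F·x = [0, 4, 7]
P̄ = F·P·Fᵀ + Q = [14 -7 -3; -7 24 2; -3 2 19]
S = H·P̄·Hᵀ + R = [257]
K = P̄·Hᵀ·S⁻¹ = [-5/257; -40/257; -55/257]
x' − x̄ = [-160/257, -1280/257, -1760/257] = K·y
y = (KᵀK)⁻¹·Kᵀ·(x' − x̄) = [32]
z = y + H·x̄ = [32] + [-29] = [3]

z = [3]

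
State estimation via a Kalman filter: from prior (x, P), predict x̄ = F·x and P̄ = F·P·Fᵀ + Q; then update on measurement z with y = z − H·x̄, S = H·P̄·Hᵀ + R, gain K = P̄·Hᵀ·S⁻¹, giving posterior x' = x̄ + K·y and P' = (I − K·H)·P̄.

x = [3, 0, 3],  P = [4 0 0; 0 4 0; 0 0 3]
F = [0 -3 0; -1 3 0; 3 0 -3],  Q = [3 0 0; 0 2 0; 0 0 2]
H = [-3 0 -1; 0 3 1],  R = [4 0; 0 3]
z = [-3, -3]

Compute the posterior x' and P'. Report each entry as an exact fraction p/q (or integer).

x' = [-29376/70055, -33807/14011, 57345/14011]
P' = [168819/70055 28422/14011 -91773/14011; 28422/14011 33918/14011 -94266/14011; -91773/14011 -94266/14011 301611/14011]

x̄ = F·x = [0, -3, 0]
P̄ = F·P·Fᵀ + Q = [39 -36 0; -36 42 -12; 0 -12 65]
y = z − H·x̄ = [-3, 6]
S = H·P̄·Hᵀ + R = [420 295; 295 374]
K = P̄·Hᵀ·S⁻¹ = [-11898/70055 -2169/14011; 2250/14011 2496/14011; -6573/14011 6271/14011]
x' = x̄ + K·y = [-29376/70055, -33807/14011, 57345/14011]
P' = (I − K·H)·P̄ = [168819/70055 28422/14011 -91773/14011; 28422/14011 33918/14011 -94266/14011; -91773/14011 -94266/14011 301611/14011]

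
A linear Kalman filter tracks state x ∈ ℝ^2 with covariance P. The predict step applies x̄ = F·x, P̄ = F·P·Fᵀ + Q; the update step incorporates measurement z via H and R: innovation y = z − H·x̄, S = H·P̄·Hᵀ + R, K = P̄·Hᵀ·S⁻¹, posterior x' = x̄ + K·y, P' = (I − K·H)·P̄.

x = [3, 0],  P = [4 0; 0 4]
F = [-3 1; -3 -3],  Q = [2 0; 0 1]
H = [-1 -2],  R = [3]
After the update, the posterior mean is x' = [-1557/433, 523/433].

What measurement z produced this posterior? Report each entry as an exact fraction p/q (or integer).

x̄ = F·x = [-9, -9]
P̄ = F·P·Fᵀ + Q = [42 24; 24 73]
S = H·P̄·Hᵀ + R = [433]
K = P̄·Hᵀ·S⁻¹ = [-90/433; -170/433]
x' − x̄ = [2340/433, 4420/433] = K·y
y = (KᵀK)⁻¹·Kᵀ·(x' − x̄) = [-26]
z = y + H·x̄ = [-26] + [27] = [1]

z = [1]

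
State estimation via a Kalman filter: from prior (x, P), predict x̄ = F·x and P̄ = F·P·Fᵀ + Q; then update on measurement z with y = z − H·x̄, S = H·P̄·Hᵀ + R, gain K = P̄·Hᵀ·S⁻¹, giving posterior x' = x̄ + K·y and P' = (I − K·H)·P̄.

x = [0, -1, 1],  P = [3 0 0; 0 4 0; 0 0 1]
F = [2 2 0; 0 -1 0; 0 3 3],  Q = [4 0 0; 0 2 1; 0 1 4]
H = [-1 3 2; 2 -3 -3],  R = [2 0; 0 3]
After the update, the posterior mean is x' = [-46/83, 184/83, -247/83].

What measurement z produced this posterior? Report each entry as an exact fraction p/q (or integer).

z = [2, 2]

x̄ = F·x = [-2, 1, 0]
P̄ = F·P·Fᵀ + Q = [32 -8 24; -8 6 -11; 24 -11 49]
S = H·P̄·Hᵀ + R = [104 -151; -151 236]
K = P̄·Hᵀ·S⁻¹ = [176/581 152/581; 793/1743 500/1743; -290/1743 -673/1743]
x' − x̄ = [120/83, 101/83, -247/83] = K·y
y = (KᵀK)⁻¹·Kᵀ·(x' − x̄) = [-3, 9]
z = y + H·x̄ = [-3, 9] + [5, -7] = [2, 2]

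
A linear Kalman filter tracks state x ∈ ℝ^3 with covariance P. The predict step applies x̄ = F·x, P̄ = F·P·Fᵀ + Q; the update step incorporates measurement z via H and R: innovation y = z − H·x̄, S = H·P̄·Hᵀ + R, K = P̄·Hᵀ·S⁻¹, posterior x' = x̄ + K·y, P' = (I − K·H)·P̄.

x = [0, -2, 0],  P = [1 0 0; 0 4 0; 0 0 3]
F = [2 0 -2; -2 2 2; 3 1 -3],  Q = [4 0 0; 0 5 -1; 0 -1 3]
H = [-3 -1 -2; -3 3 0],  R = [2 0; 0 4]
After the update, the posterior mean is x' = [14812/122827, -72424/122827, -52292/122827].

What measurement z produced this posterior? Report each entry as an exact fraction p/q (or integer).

z = [1, -2]

x̄ = F·x = [0, -4, -2]
P̄ = F·P·Fᵀ + Q = [20 -16 24; -16 37 -17; 24 -17 43]
S = H·P̄·Hᵀ + R = [515 411; 411 805]
K = P̄·Hᵀ·S⁻¹ = [-14836/122827 -8904/122827; -14562/122827 31695/122827; -31476/122827 -2697/122827]
x' − x̄ = [14812/122827, 418884/122827, 193362/122827] = K·y
y = (KᵀK)⁻¹·Kᵀ·(x' − x̄) = [-7, 10]
z = y + H·x̄ = [-7, 10] + [8, -12] = [1, -2]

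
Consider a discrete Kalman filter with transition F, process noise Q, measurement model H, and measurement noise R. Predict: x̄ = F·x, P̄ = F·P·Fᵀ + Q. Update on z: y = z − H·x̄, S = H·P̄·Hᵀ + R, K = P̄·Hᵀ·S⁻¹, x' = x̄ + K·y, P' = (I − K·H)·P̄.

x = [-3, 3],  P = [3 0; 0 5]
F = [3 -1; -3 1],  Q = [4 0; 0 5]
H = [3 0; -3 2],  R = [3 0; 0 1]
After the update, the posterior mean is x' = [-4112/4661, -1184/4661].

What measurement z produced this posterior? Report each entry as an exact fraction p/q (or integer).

z = [-3, 2]

x̄ = F·x = [-12, 12]
P̄ = F·P·Fᵀ + Q = [36 -32; -32 37]
S = H·P̄·Hᵀ + R = [327 -516; -516 857]
K = P̄·Hᵀ·S⁻¹ = [1268/4661 -172/4661; 1816/4661 2018/4661]
x' − x̄ = [51820/4661, -57116/4661] = K·y
y = (KᵀK)⁻¹·Kᵀ·(x' − x̄) = [33, -58]
z = y + H·x̄ = [33, -58] + [-36, 60] = [-3, 2]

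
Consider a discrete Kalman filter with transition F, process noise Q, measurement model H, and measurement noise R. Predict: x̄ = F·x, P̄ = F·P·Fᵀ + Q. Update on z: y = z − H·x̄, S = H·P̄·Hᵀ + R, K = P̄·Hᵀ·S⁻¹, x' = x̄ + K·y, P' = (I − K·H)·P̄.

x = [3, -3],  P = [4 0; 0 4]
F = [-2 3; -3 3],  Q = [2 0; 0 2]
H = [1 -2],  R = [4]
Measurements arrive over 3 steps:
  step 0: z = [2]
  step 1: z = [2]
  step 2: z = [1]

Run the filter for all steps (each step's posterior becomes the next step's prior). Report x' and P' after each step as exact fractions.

step 0: x' = [-4, -10/3], P' = [300/19 172/19; 172/19 346/57]
step 1: x' = [-42/13, -32/13], P' = [2148/247 1150/247; 1150/247 1701/494]
step 2: x' = [-80669/35761, -4705/3251], P' = [318180/35761 15788/3251; 15788/3251 11628/3251]

step 0: x̄ = F·x = [-15, -18]
step 0: P̄ = F·P·Fᵀ + Q = [54 60; 60 74]
step 0: y = z − H·x̄ = [-19]
step 0: S = H·P̄·Hᵀ + R = [114]
step 0: K = P̄·Hᵀ·S⁻¹ = [-11/19; -44/57]
step 0: x' = x̄ + K·y = [-4, -10/3]
step 0: P' = (I − K·H)·P̄ = [300/19 172/19; 172/19 346/57]
step 1: x̄ = F·x = [-2, 2]
step 1: P̄ = F·P·Fᵀ + Q = [212/19 258/19; 258/19 680/19]
step 1: y = z − H·x̄ = [8]
step 1: S = H·P̄·Hᵀ + R = [104]
step 1: K = P̄·Hᵀ·S⁻¹ = [-2/13; -29/52]
step 1: x' = x̄ + K·y = [-42/13, -32/13]
step 1: P' = (I − K·H)·P̄ = [2148/247 1150/247; 1150/247 1701/494]
step 2: x̄ = F·x = [-12/13, 30/13]
step 2: P̄ = F·P·Fᵀ + Q = [5881/494 6585/494; 6585/494 13561/494]
step 2: y = z − H·x̄ = [85/13]
step 2: S = H·P̄·Hᵀ + R = [35761/494]
step 2: K = P̄·Hᵀ·S⁻¹ = [-7289/35761; -1867/3251]
step 2: x' = x̄ + K·y = [-80669/35761, -4705/3251]
step 2: P' = (I − K·H)·P̄ = [318180/35761 15788/3251; 15788/3251 11628/3251]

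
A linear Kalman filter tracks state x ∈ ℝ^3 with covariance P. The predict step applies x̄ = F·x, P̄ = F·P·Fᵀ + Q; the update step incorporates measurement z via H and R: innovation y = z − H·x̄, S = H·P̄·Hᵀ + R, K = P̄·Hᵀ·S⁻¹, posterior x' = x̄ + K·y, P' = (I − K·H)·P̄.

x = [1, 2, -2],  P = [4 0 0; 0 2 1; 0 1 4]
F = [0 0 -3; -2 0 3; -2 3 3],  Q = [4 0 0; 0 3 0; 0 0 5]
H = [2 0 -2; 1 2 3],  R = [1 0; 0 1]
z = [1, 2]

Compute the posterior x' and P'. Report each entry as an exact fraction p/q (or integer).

x' = [137016/42593, -199090/42593, 115418/42593]
P' = [379483/170372 -695093/170372 86616/42593; -695093/170372 1399063/170372 -173038/42593; 86616/42593 -173038/42593 88921/42593]

x̄ = F·x = [6, -8, -2]
P̄ = F·P·Fᵀ + Q = [40 -36 -45; -36 55 61; -45 61 93]
y = z − H·x̄ = [-15, 18]
S = H·P̄·Hᵀ + R = [893 -1046; -1046 1416]
K = P̄·Hᵀ·S⁻¹ = [33019/85186 28689/170372; -2941/85186 26577/170372; -4610/42593 7303/42593]
x' = x̄ + K·y = [137016/42593, -199090/42593, 115418/42593]
P' = (I − K·H)·P̄ = [379483/170372 -695093/170372 86616/42593; -695093/170372 1399063/170372 -173038/42593; 86616/42593 -173038/42593 88921/42593]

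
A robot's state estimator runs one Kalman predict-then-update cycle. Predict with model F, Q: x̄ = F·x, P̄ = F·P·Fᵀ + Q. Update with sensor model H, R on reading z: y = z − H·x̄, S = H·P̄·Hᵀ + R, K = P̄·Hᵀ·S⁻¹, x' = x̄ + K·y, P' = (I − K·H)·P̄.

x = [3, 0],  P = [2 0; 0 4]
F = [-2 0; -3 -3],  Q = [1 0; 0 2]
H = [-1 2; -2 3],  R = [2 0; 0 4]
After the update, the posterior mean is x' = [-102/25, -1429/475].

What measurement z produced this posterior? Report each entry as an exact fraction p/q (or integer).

z = [-1, -2]

x̄ = F·x = [-6, -9]
P̄ = F·P·Fᵀ + Q = [9 12; 12 56]
S = H·P̄·Hᵀ + R = [187 270; 270 400]
K = P̄·Hᵀ·S⁻¹ = [3/5 -9/25; 56/95 -18/475]
x' − x̄ = [48/25, 2846/475] = K·y
y = (KᵀK)⁻¹·Kᵀ·(x' − x̄) = [11, 13]
z = y + H·x̄ = [11, 13] + [-12, -15] = [-1, -2]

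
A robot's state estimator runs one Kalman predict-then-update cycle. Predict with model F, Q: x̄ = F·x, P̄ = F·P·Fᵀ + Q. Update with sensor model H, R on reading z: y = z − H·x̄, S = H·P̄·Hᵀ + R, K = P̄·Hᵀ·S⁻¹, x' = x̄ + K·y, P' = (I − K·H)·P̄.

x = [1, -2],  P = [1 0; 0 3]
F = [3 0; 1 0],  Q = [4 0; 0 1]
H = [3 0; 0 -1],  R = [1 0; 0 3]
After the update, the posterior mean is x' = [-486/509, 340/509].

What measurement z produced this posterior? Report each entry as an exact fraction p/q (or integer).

z = [-3, -2]

x̄ = F·x = [3, 1]
P̄ = F·P·Fᵀ + Q = [13 3; 3 2]
S = H·P̄·Hᵀ + R = [118 -9; -9 5]
K = P̄·Hᵀ·S⁻¹ = [168/509 -3/509; 27/509 -155/509]
x' − x̄ = [-2013/509, -169/509] = K·y
y = (KᵀK)⁻¹·Kᵀ·(x' − x̄) = [-12, -1]
z = y + H·x̄ = [-12, -1] + [9, -1] = [-3, -2]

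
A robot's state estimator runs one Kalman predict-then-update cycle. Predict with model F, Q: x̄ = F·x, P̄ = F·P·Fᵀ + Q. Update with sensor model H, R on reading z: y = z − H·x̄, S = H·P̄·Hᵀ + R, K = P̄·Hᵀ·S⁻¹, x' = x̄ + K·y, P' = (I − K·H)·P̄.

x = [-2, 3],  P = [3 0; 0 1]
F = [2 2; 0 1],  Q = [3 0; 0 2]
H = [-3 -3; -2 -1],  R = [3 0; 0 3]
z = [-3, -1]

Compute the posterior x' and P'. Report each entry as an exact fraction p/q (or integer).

x̄ = F·x = [2, 3]
P̄ = F·P·Fᵀ + Q = [19 2; 2 3]
y = z − H·x̄ = [12, 6]
S = H·P̄·Hᵀ + R = [237 141; 141 90]
K = P̄·Hᵀ·S⁻¹ = [-10/483 -199/483; -121/483 152/483]
x' = x̄ + K·y = [-116/161, 303/161]
P' = (I − K·H)·P̄ = [587/483 -577/483; -577/483 698/483]

x' = [-116/161, 303/161]
P' = [587/483 -577/483; -577/483 698/483]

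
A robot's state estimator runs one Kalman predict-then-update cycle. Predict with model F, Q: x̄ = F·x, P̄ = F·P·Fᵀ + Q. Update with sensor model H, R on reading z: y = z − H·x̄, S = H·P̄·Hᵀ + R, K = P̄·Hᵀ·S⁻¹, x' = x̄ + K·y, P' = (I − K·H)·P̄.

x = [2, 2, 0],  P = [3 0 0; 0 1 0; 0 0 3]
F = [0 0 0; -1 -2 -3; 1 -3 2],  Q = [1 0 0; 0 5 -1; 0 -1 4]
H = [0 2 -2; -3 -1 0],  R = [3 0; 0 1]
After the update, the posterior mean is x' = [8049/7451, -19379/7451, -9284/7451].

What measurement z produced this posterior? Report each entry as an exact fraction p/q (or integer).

x̄ = F·x = [0, -6, -4]
P̄ = F·P·Fᵀ + Q = [1 0 0; 0 39 -16; 0 -16 28]
S = H·P̄·Hᵀ + R = [399 -110; -110 49]
K = P̄·Hᵀ·S⁻¹ = [-330/7451 -1197/7451; 1100/7451 -3461/7451; -2552/7451 -3296/7451]
x' − x̄ = [8049/7451, 25327/7451, 20520/7451] = K·y
y = (KᵀK)⁻¹·Kᵀ·(x' − x̄) = [1, -7]
z = y + H·x̄ = [1, -7] + [-4, 6] = [-3, -1]

z = [-3, -1]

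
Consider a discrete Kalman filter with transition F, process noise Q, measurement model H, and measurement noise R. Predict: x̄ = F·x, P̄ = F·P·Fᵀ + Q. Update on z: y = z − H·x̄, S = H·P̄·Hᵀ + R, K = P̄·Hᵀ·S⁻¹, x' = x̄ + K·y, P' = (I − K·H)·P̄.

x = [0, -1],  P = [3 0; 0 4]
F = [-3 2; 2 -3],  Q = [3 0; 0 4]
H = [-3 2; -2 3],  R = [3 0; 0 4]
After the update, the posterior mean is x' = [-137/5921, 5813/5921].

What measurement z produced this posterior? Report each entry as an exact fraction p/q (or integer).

z = [2, 3]

x̄ = F·x = [-2, 3]
P̄ = F·P·Fᵀ + Q = [46 -42; -42 52]
S = H·P̄·Hᵀ + R = [1129 1134; 1134 1160]
K = P̄·Hᵀ·S⁻¹ = [-2577/5921 2813/11842; -1340/5921 2535/5921]
x' − x̄ = [11705/5921, -11950/5921] = K·y
y = (KᵀK)⁻¹·Kᵀ·(x' − x̄) = [-10, -10]
z = y + H·x̄ = [-10, -10] + [12, 13] = [2, 3]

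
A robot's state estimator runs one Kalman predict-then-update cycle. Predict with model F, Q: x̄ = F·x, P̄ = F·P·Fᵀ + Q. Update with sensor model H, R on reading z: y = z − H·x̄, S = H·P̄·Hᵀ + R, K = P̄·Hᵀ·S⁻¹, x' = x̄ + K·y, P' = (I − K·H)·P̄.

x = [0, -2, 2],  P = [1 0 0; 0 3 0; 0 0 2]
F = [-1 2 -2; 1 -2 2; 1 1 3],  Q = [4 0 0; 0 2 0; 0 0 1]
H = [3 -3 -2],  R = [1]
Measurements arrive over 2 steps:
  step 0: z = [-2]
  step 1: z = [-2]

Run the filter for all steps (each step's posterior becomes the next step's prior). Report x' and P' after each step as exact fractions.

step 0: x̄ = F·x = [-8, 8, 4]
step 0: P̄ = F·P·Fᵀ + Q = [25 -21 -7; -21 23 7; -7 7 23]
step 0: y = z − H·x̄ = [54]
step 0: S = H·P̄·Hᵀ + R = [1071]
step 0: K = P̄·Hᵀ·S⁻¹ = [152/1071; -146/1071; -88/1071]
step 0: x' = x̄ + K·y = [-40/119, 76/119, -52/119]
step 0: P' = (I − K·H)·P̄ = [3671/1071 -299/1071 5879/1071; -299/1071 3317/1071 -5351/1071; 5879/1071 -5351/1071 16889/1071]
step 1: x̄ = F·x = [296/119, -296/119, -120/119]
step 1: P̄ = F·P·Fᵀ + Q = [156299/1071 -152015/1071 -49823/357; -152015/1071 154157/1071 49823/357; -49823/357 49823/357 18070/119]
step 1: y = z − H·x̄ = [-322/17]
step 1: S = H·P̄·Hᵀ + R = [155067/17]
step 1: K = P̄·Hᵀ·S⁻¹ = [58280/465201; -57974/465201; -6466/51689]
step 1: x' = x̄ + K·y = [372728/3256407, -413300/3256407, 492452/361823]
step 1: P' = (I − K·H)·P̄ = [27112249/9769221 4621355/9769221 3680489/1085469; 4621355/9769221 22221811/9769221 -2865773/1085469; 3680489/1085469 -2865773/1085469 3295762/361823]

step 0: x' = [-40/119, 76/119, -52/119], P' = [3671/1071 -299/1071 5879/1071; -299/1071 3317/1071 -5351/1071; 5879/1071 -5351/1071 16889/1071]
step 1: x' = [372728/3256407, -413300/3256407, 492452/361823], P' = [27112249/9769221 4621355/9769221 3680489/1085469; 4621355/9769221 22221811/9769221 -2865773/1085469; 3680489/1085469 -2865773/1085469 3295762/361823]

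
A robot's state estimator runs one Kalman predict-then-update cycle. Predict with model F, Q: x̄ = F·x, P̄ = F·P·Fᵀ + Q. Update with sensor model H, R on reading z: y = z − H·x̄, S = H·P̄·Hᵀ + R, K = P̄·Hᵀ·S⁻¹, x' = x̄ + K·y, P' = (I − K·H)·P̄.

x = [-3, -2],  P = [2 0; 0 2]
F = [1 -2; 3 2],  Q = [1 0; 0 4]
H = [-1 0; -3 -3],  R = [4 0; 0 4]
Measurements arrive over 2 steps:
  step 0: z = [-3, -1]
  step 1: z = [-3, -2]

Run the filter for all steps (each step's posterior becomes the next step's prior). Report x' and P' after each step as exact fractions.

step 0: x' = [7139/2163, -6752/2163], P' = [5956/2163 -5884/2163; -5884/2163 6760/2163]
step 1: x' = [651607/324789, -374057/324789], P' = [656722/324789 -202672/108263; -202672/108263 698672/324789]

step 0: x̄ = F·x = [1, -13]
step 0: P̄ = F·P·Fᵀ + Q = [11 -2; -2 30]
step 0: y = z − H·x̄ = [-2, -37]
step 0: S = H·P̄·Hᵀ + R = [15 27; 27 337]
step 0: K = P̄·Hᵀ·S⁻¹ = [-1489/2163 -18/721; 1471/2163 -219/721]
step 0: x' = x̄ + K·y = [7139/2163, -6752/2163]
step 0: P' = (I − K·H)·P̄ = [5956/2163 -5884/2163; -5884/2163 6760/2163]
step 1: x̄ = F·x = [983/103, 7913/2163]
step 1: P̄ = F·P·Fᵀ + Q = [2795/103 684/103; 684/103 18688/2163]
step 1: y = z − H·x̄ = [674/103, 27114/721]
step 1: S = H·P̄·Hᵀ + R = [3207/103 10437/103; 10437/103 321217/721]
step 1: K = P̄·Hᵀ·S⁻¹ = [-328361/649578 -24353/216526; 50668/108263 -22664/108263]
step 1: x' = x̄ + K·y = [651607/324789, -374057/324789]
step 1: P' = (I − K·H)·P̄ = [656722/324789 -202672/108263; -202672/108263 698672/324789]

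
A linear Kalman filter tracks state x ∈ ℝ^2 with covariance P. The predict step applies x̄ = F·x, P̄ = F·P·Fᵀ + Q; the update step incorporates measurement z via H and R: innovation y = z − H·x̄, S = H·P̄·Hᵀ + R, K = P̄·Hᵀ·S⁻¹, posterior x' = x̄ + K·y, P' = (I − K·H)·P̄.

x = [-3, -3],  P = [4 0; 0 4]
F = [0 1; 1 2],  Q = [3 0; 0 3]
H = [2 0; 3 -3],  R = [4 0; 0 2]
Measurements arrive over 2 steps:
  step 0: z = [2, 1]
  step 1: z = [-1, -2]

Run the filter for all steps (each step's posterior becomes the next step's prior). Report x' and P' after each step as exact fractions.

step 0: x̄ = F·x = [-3, -9]
step 0: P̄ = F·P·Fᵀ + Q = [7 8; 8 23]
step 0: y = z − H·x̄ = [8, -17]
step 0: S = H·P̄·Hᵀ + R = [32 -6; -6 128]
step 0: K = P̄·Hᵀ·S⁻¹ = [887/2030 -3/1015; 127/290 -48/145]
step 0: x' = x̄ + K·y = [554/1015, 19/145]
step 0: P' = (I − K·H)·P̄ = [887/1015 127/145; 127/145 159/145]
step 1: x̄ = F·x = [19/145, 164/203]
step 1: P̄ = F·P·Fᵀ + Q = [594/145 89/29; 89/29 2388/203]
step 1: y = z − H·x̄ = [-183/145, 31/1015]
step 1: S = H·P̄·Hᵀ + R = [2956/145 894/145; 894/145 90842/1015]
step 1: K = P̄·Hᵀ·S⁻¹ = [362493/906670 3129/453335; 360407/906670 -144534/453335]
step 1: x' = x̄ + K·y = [-67699/181334, 53759/181334]
step 1: P' = (I − K·H)·P̄ = [362493/453335 360407/453335; 360407/453335 456763/453335]

step 0: x' = [554/1015, 19/145], P' = [887/1015 127/145; 127/145 159/145]
step 1: x' = [-67699/181334, 53759/181334], P' = [362493/453335 360407/453335; 360407/453335 456763/453335]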